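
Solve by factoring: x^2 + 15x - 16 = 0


We need two numbers that multiply to -16 and add to 15.
Those numbers are 16 and -1 (since 16 * (-1) = -16 and 16 + (-1) = 15).
So x^2 + 15x - 16 = (x + 16)(x - 1) = 0
Setting each factor to zero: x = -16 or x = 1

x = -16, x = 1


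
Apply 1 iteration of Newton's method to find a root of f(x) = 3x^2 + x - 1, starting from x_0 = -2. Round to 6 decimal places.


Newton's method: x_(n+1) = x_n - f(x_n)/f'(x_n)
f(x) = 3x^2 + x - 1
f'(x) = 6x + 1

Iteration 1:
  f(-2.000000) = 9.000000
  f'(-2.000000) = -11.000000
  x_1 = -2.000000 - (9.000000)/(-11.000000) = -1.181818

x_1 = -1.181818


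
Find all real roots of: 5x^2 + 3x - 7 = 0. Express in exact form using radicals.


Using the quadratic formula: x = (-b ± sqrt(b^2 - 4ac)) / (2a)
Here a = 5, b = 3, c = -7
Discriminant = b^2 - 4ac = 3^2 - 4(5)(-7) = 9 + 140 = 149
Since discriminant = 149 > 0, there are two real roots.
x = (-3 ± sqrt(149)) / 10
Numerically: x ≈ 0.9207 or x ≈ -1.5207

x = (-3 + sqrt(149)) / 10 or x = (-3 - sqrt(149)) / 10


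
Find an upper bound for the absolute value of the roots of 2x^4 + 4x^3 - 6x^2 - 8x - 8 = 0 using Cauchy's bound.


Cauchy's bound: all roots r satisfy |r| <= 1 + max(|a_i/a_n|) for i = 0,...,n-1
where a_n is the leading coefficient.

Coefficients: [2, 4, -6, -8, -8]
Leading coefficient a_n = 2
Ratios |a_i/a_n|: 2, 3, 4, 4
Maximum ratio: 4
Cauchy's bound: |r| <= 1 + 4 = 5

Upper bound = 5


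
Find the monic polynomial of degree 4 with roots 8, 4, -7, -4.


A monic polynomial with roots 8, 4, -7, -4 is:
p(x) = (x - 8)(x - 4)(x + 7)(x + 4)
After multiplying by (x - 8): x - 8
After multiplying by (x - 4): x^2 - 12x + 32
After multiplying by (x + 7): x^3 - 5x^2 - 52x + 224
After multiplying by (x + 4): x^4 - x^3 - 72x^2 + 16x + 896

x^4 - x^3 - 72x^2 + 16x + 896


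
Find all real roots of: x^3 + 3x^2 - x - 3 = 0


Let p(x) = x^3 + 3x^2 - x - 3. By the rational root theorem (leading coefficient 1), any rational root is an integer divisor of 3: try ±1, ±2, ... in turn.
Test x = 1: value = 0 ✓, so (x - 1) is a factor.
Synthetic division by (x - 1): bring down 1; 1(1) + 3 = 4; 4(1) - 1 = 3; 3(1) - 3 = 0 → quotient x^2 + 4x + 3, remainder 0.
Solve the quadratic x^2 + 4x + 3 = 0: discriminant = 4^2 - 4(1)(3) = 16 - 12 = 4.
sqrt(4) = 2, so x = (-4 ± 2)/2: x = -1 or x = -3.

x = -3, x = -1, x = 1


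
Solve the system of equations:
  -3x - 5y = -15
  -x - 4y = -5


Using Cramer's rule:
Determinant D = (-3)(-4) - (-1)(-5) = 12 - 5 = 7
Dx = (-15)(-4) - (-5)(-5) = 60 - 25 = 35
Dy = (-3)(-5) - (-1)(-15) = 15 - 15 = 0
x = Dx/D = 35/7 = 5
y = Dy/D = 0/7 = 0

x = 5, y = 0


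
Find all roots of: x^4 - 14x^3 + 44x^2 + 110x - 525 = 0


Let p(x) = x^4 - 14x^3 + 44x^2 + 110x - 525. By the rational root theorem (leading coefficient 1), any rational root is an integer divisor of 525: try ±1, ±2, ... in turn.
Test x = 1: value = -384 ≠ 0.
Test x = -1: value = -576 ≠ 0.
Test x = 3: value = -96 ≠ 0.
Test x = -3: value = 0 ✓, so (x + 3) is a factor.
Synthetic division by (x + 3): bring down 1; 1(-3) - 14 = -17; (-17)(-3) + 44 = 95; 95(-3) + 110 = -175; (-175)(-3) - 525 = 0 → quotient x^3 - 17x^2 + 95x - 175, remainder 0.
Continue with the quotient x^3 - 17x^2 + 95x - 175 (candidates must divide 175).
Test x = 5: value = 0 ✓, so (x - 5) is a factor.
Synthetic division by (x - 5): bring down 1; 1(5) - 17 = -12; (-12)(5) + 95 = 35; 35(5) - 175 = 0 → quotient x^2 - 12x + 35, remainder 0.
Solve the quadratic x^2 - 12x + 35 = 0: discriminant = (-12)^2 - 4(1)(35) = 144 - 140 = 4.
sqrt(4) = 2, so x = (12 ± 2)/2: x = 7 or x = 5.
Collecting all roots found:

x = -3, x = 5 (multiplicity 2), x = 7


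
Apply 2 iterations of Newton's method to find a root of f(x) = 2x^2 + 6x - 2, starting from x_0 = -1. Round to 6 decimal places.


Newton's method: x_(n+1) = x_n - f(x_n)/f'(x_n)
f(x) = 2x^2 + 6x - 2
f'(x) = 4x + 6

Iteration 1:
  f(-1.000000) = -6.000000
  f'(-1.000000) = 2.000000
  x_1 = -1.000000 - (-6.000000)/(2.000000) = 2.000000

Iteration 2:
  f(2.000000) = 18.000000
  f'(2.000000) = 14.000000
  x_2 = 2.000000 - (18.000000)/(14.000000) = 0.714286

x_2 = 0.714286


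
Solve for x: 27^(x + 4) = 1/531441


Express both sides with the same base.
1/531441 = 27^(-4)
Since the bases match, equate exponents: x + 4 = -4
So x = -4 - (4) = -8

x = -8


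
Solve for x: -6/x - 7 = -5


Subtract -7 from both sides: -6/x = 2
Multiply both sides by x: -6 = 2 * x
Divide by 2: x = -3

x = -3


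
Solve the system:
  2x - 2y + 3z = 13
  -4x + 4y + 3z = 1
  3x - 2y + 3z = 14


Using Cramer's rule. Expand each determinant along the first row.
D  = 2*[4*3 - 3*(-2)] - (-2)*[(-4)*3 - 3*3] + 3*[(-4)*(-2) - 4*3]
  = 2*(18) - (-2)*(-21) + 3*(-4) = -18
Dx = 13*[4*3 - 3*(-2)] - (-2)*[1*3 - 3*14] + 3*[1*(-2) - 4*14]
  = 13*(18) - (-2)*(-39) + 3*(-58) = -18
Dy = 2*[1*3 - 3*14] - 13*[(-4)*3 - 3*3] + 3*[(-4)*14 - 1*3]
  = 2*(-39) - 13*(-21) + 3*(-59) = 18
Dz = 2*[4*14 - 1*(-2)] - (-2)*[(-4)*14 - 1*3] + 13*[(-4)*(-2) - 4*3]
  = 2*(58) - (-2)*(-59) + 13*(-4) = -54
x = Dx/D = -18/-18 = 1, y = Dy/D = 18/-18 = -1, z = Dz/D = -54/-18 = 3
Check eq1: (2)(1) + (-2)(-1) + (3)(3) = 13 = 13 ✓
Check eq2: (-4)(1) + (4)(-1) + (3)(3) = 1 = 1 ✓
Check eq3: (3)(1) + (-2)(-1) + (3)(3) = 14 = 14 ✓

x = 1, y = -1, z = 3


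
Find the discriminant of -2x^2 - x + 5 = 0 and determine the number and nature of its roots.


For ax^2 + bx + c = 0, discriminant D = b^2 - 4ac
Here a = -2, b = -1, c = 5
D = (-1)^2 - 4(-2)(5) = 1 + 40 = 41

D = 41 > 0 but not a perfect square
The equation has 2 distinct real irrational roots.

Discriminant = 41, 2 distinct real irrational roots


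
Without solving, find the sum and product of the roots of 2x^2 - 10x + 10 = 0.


By Vieta's formulas for ax^2 + bx + c = 0:
  Sum of roots = -b/a
  Product of roots = c/a

Here a = 2, b = -10, c = 10
Sum = -(-10)/2 = 5
Product = 10/2 = 5

Sum = 5, Product = 5


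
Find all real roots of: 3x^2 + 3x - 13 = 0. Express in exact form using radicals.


Using the quadratic formula: x = (-b ± sqrt(b^2 - 4ac)) / (2a)
Here a = 3, b = 3, c = -13
Discriminant = b^2 - 4ac = 3^2 - 4(3)(-13) = 9 + 156 = 165
Since discriminant = 165 > 0, there are two real roots.
x = (-3 ± sqrt(165)) / 6
Numerically: x ≈ 1.6409 or x ≈ -2.6409

x = (-3 + sqrt(165)) / 6 or x = (-3 - sqrt(165)) / 6


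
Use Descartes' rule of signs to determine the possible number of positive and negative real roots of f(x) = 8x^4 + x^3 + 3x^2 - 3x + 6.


Descartes' rule of signs:

For positive roots, count sign changes in f(x) = 8x^4 + x^3 + 3x^2 - 3x + 6:
Signs of coefficients: +, +, +, -, +
Number of sign changes: 2
Possible positive real roots: 2, 0

For negative roots, examine f(-x) = 8x^4 - x^3 + 3x^2 + 3x + 6:
Signs of coefficients: +, -, +, +, +
Number of sign changes: 2
Possible negative real roots: 2, 0

Positive roots: 2 or 0; Negative roots: 2 or 0


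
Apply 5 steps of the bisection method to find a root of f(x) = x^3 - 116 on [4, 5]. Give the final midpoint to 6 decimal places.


f(x) = x^3 - 116
f(4) = -52 < 0
f(5) = 9 > 0

Step 1: midpoint = (4.000000 + 5.000000)/2 = 4.500000
  f(4.500000) = -24.875000
  f(mid) < 0, so root is in [4.500000, 5.000000]

Step 2: midpoint = (4.500000 + 5.000000)/2 = 4.750000
  f(4.750000) = -8.828125
  f(mid) < 0, so root is in [4.750000, 5.000000]

Step 3: midpoint = (4.750000 + 5.000000)/2 = 4.875000
  f(4.875000) = -0.142578
  f(mid) < 0, so root is in [4.875000, 5.000000]

Step 4: midpoint = (4.875000 + 5.000000)/2 = 4.937500
  f(4.937500) = 4.370850
  f(mid) > 0, so root is in [4.875000, 4.937500]

Step 5: midpoint = (4.875000 + 4.937500)/2 = 4.906250
  f(4.906250) = 2.099762
  f(mid) > 0, so root is in [4.875000, 4.906250]

midpoint = 4.906250


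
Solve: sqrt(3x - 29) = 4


Square both sides: 3x - 29 = 4^2 = 16
3x = 16 + 29 = 45
x = 15
Check: sqrt(3*15 - 29) = sqrt(16) = 4 ✓

x = 15


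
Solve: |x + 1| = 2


An absolute value equation |expr| = 2 gives two cases:
Case 1: x + 1 = 2
  x = 1, so x = 1
Case 2: x + 1 = -2
  x = -3, so x = -3

x = -3, x = 1


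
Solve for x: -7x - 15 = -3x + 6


Starting with: -7x - 15 = -3x + 6
Move all x terms to left: (-7 + 3)x = 6 + 15
Simplify: -4x = 21
Divide both sides by -4: x = -21/4

x = -21/4


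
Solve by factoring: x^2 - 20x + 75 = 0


We need two numbers that multiply to 75 and add to -20.
Those numbers are -5 and -15 (since (-5) * (-15) = 75 and (-5) + (-15) = -20).
So x^2 - 20x + 75 = (x - 5)(x - 15) = 0
Setting each factor to zero: x = 5 or x = 15

x = 5, x = 15


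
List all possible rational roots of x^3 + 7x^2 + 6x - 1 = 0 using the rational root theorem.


Rational root theorem: possible roots are ±p/q where:
  p divides the constant term (-1): p ∈ {1}
  q divides the leading coefficient (1): q ∈ {1}

All possible rational roots: -1, 1

-1, 1


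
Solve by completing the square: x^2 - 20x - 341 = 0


Start: x^2 - 20x - 341 = 0
Move constant: x^2 - 20x = 341
Half of -20 is -10, squared is 100
Add 100 to both sides: x^2 - 20x + 100 = 441
(x - 10)^2 = 441
x - 10 = ±21
x = 10 + 21 = 31 or x = 10 - 21 = -11

x = -11, x = 31


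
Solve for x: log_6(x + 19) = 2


Convert to exponential form: x + 19 = 6^2 = 36
x = 36 - 19 = 17
Check: log_6(17 + 19) = log_6(36) = log_6(36) = 2 ✓

x = 17


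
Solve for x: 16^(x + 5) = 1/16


Express both sides with the same base.
1/16 = 16^(-1)
Since the bases match, equate exponents: x + 5 = -1
So x = -1 - (5) = -6

x = -6


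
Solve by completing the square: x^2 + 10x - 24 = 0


Start: x^2 + 10x - 24 = 0
Move constant: x^2 + 10x = 24
Half of 10 is 5, squared is 25
Add 25 to both sides: x^2 + 10x + 25 = 49
(x + 5)^2 = 49
x + 5 = ±7
x = -5 + 7 = 2 or x = -5 - 7 = -12

x = -12, x = 2


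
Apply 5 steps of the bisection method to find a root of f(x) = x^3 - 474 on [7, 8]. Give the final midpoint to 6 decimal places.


f(x) = x^3 - 474
f(7) = -131 < 0
f(8) = 38 > 0

Step 1: midpoint = (7.000000 + 8.000000)/2 = 7.500000
  f(7.500000) = -52.125000
  f(mid) < 0, so root is in [7.500000, 8.000000]

Step 2: midpoint = (7.500000 + 8.000000)/2 = 7.750000
  f(7.750000) = -8.515625
  f(mid) < 0, so root is in [7.750000, 8.000000]

Step 3: midpoint = (7.750000 + 8.000000)/2 = 7.875000
  f(7.875000) = 14.373047
  f(mid) > 0, so root is in [7.750000, 7.875000]

Step 4: midpoint = (7.750000 + 7.875000)/2 = 7.812500
  f(7.812500) = 2.837158
  f(mid) > 0, so root is in [7.750000, 7.812500]

Step 5: midpoint = (7.750000 + 7.812500)/2 = 7.781250
  f(7.781250) = -2.862030
  f(mid) < 0, so root is in [7.781250, 7.812500]

midpoint = 7.781250


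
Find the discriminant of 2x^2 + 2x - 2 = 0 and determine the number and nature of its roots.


For ax^2 + bx + c = 0, discriminant D = b^2 - 4ac
Here a = 2, b = 2, c = -2
D = (2)^2 - 4(2)(-2) = 4 + 16 = 20

D = 20 > 0 but not a perfect square
The equation has 2 distinct real irrational roots.

Discriminant = 20, 2 distinct real irrational roots


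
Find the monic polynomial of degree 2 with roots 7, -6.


A monic polynomial with roots 7, -6 is:
p(x) = (x - 7)(x + 6)
After multiplying by (x - 7): x - 7
After multiplying by (x + 6): x^2 - x - 42

x^2 - x - 42


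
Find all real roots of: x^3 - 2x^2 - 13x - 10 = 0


Let p(x) = x^3 - 2x^2 - 13x - 10. By the rational root theorem (leading coefficient 1), any rational root is an integer divisor of 10: try ±1, ±2, ... in turn.
Test x = 1: value = -24 ≠ 0.
Test x = -1: value = 0 ✓, so (x + 1) is a factor.
Synthetic division by (x + 1): bring down 1; 1(-1) - 2 = -3; (-3)(-1) - 13 = -10; (-10)(-1) - 10 = 0 → quotient x^2 - 3x - 10, remainder 0.
Solve the quadratic x^2 - 3x - 10 = 0: discriminant = (-3)^2 - 4(1)(-10) = 9 + 40 = 49.
sqrt(49) = 7, so x = (3 ± 7)/2: x = 5 or x = -2.

x = -2, x = -1, x = 5


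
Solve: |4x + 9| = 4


An absolute value equation |expr| = 4 gives two cases:
Case 1: 4x + 9 = 4
  4x = -5, so x = -5/4
Case 2: 4x + 9 = -4
  4x = -13, so x = -13/4

x = -13/4, x = -5/4


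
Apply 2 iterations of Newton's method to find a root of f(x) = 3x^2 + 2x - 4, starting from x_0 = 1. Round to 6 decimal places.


Newton's method: x_(n+1) = x_n - f(x_n)/f'(x_n)
f(x) = 3x^2 + 2x - 4
f'(x) = 6x + 2

Iteration 1:
  f(1.000000) = 1.000000
  f'(1.000000) = 8.000000
  x_1 = 1.000000 - (1.000000)/(8.000000) = 0.875000

Iteration 2:
  f(0.875000) = 0.046875
  f'(0.875000) = 7.250000
  x_2 = 0.875000 - (0.046875)/(7.250000) = 0.868534

x_2 = 0.868534


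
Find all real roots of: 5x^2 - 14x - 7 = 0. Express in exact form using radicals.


Using the quadratic formula: x = (-b ± sqrt(b^2 - 4ac)) / (2a)
Here a = 5, b = -14, c = -7
Discriminant = b^2 - 4ac = (-14)^2 - 4(5)(-7) = 196 + 140 = 336
Since discriminant = 336 > 0, there are two real roots.
x = (14 ± 4*sqrt(21)) / 10
Simplifying: x = (7 ± 2*sqrt(21)) / 5
Numerically: x ≈ 3.2330 or x ≈ -0.4330

x = (7 + 2*sqrt(21)) / 5 or x = (7 - 2*sqrt(21)) / 5


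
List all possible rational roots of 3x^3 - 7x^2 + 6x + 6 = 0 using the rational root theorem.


Rational root theorem: possible roots are ±p/q where:
  p divides the constant term (6): p ∈ {1, 2, 3, 6}
  q divides the leading coefficient (3): q ∈ {1, 3}

All possible rational roots: -6, -3, -2, -1, -2/3, -1/3, 1/3, 2/3, 1, 2, 3, 6

-6, -3, -2, -1, -2/3, -1/3, 1/3, 2/3, 1, 2, 3, 6


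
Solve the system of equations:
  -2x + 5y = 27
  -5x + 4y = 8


Using Cramer's rule:
Determinant D = (-2)(4) - (-5)(5) = -8 + 25 = 17
Dx = (27)(4) - (8)(5) = 108 - 40 = 68
Dy = (-2)(8) - (-5)(27) = -16 + 135 = 119
x = Dx/D = 68/17 = 4
y = Dy/D = 119/17 = 7

x = 4, y = 7


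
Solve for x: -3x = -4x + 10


Starting with: -3x = -4x + 10
Move all x terms to left: (-3 + 4)x = 10 - 0
Simplify: x = 10
Divide both sides by 1: x = 10

x = 10


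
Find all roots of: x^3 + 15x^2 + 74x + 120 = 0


Let p(x) = x^3 + 15x^2 + 74x + 120. By the rational root theorem (leading coefficient 1), any rational root is an integer divisor of 120: try ±1, ±2, ... in turn.
Test x = 1: value = 210 ≠ 0.
Test x = -1: value = 60 ≠ 0.
Test x = 2: value = 336 ≠ 0.
Test x = -2: value = 24 ≠ 0.
Test x = 3: value = 504 ≠ 0.
Test x = -3: value = 6 ≠ 0.
Test x = 4: value = 720 ≠ 0.
Test x = -4: value = 0 ✓, so (x + 4) is a factor.
Synthetic division by (x + 4): bring down 1; 1(-4) + 15 = 11; 11(-4) + 74 = 30; 30(-4) + 120 = 0 → quotient x^2 + 11x + 30, remainder 0.
Solve the quadratic x^2 + 11x + 30 = 0: discriminant = 11^2 - 4(1)(30) = 121 - 120 = 1.
sqrt(1) = 1, so x = (-11 ± 1)/2: x = -5 or x = -6.
Collecting all roots found:

x = -6, x = -5, x = -4


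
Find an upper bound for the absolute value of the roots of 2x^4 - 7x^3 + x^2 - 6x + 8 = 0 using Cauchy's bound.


Cauchy's bound: all roots r satisfy |r| <= 1 + max(|a_i/a_n|) for i = 0,...,n-1
where a_n is the leading coefficient.

Coefficients: [2, -7, 1, -6, 8]
Leading coefficient a_n = 2
Ratios |a_i/a_n|: 7/2, 1/2, 3, 4
Maximum ratio: 4
Cauchy's bound: |r| <= 1 + 4 = 5

Upper bound = 5


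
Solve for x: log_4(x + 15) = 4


Convert to exponential form: x + 15 = 4^4 = 256
x = 256 - 15 = 241
Check: log_4(241 + 15) = log_4(256) = log_4(256) = 4 ✓

x = 241


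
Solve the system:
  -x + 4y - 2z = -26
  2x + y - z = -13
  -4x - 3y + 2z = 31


Using Cramer's rule. Expand each determinant along the first row.
D  = (-1)*[1*2 - (-1)*(-3)] - 4*[2*2 - (-1)*(-4)] + (-2)*[2*(-3) - 1*(-4)]
  = (-1)*(-1) - 4*(0) + (-2)*(-2) = 5
Dx = (-26)*[1*2 - (-1)*(-3)] - 4*[(-13)*2 - (-1)*31] + (-2)*[(-13)*(-3) - 1*31]
  = (-26)*(-1) - 4*(5) + (-2)*(8) = -10
Dy = (-1)*[(-13)*2 - (-1)*31] - (-26)*[2*2 - (-1)*(-4)] + (-2)*[2*31 - (-13)*(-4)]
  = (-1)*(5) - (-26)*(0) + (-2)*(10) = -25
Dz = (-1)*[1*31 - (-13)*(-3)] - 4*[2*31 - (-13)*(-4)] + (-26)*[2*(-3) - 1*(-4)]
  = (-1)*(-8) - 4*(10) + (-26)*(-2) = 20
x = Dx/D = -10/5 = -2, y = Dy/D = -25/5 = -5, z = Dz/D = 20/5 = 4
Check eq1: (-1)(-2) + (4)(-5) + (-2)(4) = -26 = -26 ✓
Check eq2: (2)(-2) + (1)(-5) + (-1)(4) = -13 = -13 ✓
Check eq3: (-4)(-2) + (-3)(-5) + (2)(4) = 31 = 31 ✓

x = -2, y = -5, z = 4


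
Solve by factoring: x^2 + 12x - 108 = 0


We need two numbers that multiply to -108 and add to 12.
Those numbers are -6 and 18 (since (-6) * 18 = -108 and (-6) + 18 = 12).
So x^2 + 12x - 108 = (x - 6)(x + 18) = 0
Setting each factor to zero: x = 6 or x = -18

x = -18, x = 6


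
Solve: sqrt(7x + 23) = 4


Square both sides: 7x + 23 = 4^2 = 16
7x = 16 - 23 = -7
x = -1
Check: sqrt(7*(-1) + 23) = sqrt(16) = 4 ✓

x = -1


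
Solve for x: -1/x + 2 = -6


Subtract 2 from both sides: -1/x = -8
Multiply both sides by x: -1 = -8 * x
Divide by -8: x = 1/8

x = 1/8


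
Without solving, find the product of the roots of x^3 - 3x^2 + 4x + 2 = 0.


By Vieta's formulas for x^3 + bx^2 + cx + d = 0:
  r1 + r2 + r3 = -b/a = 3
  r1*r2 + r1*r3 + r2*r3 = c/a = 4
  r1*r2*r3 = -d/a = -2


Product = -2


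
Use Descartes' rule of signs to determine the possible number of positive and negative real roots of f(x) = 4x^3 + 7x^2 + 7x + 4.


Descartes' rule of signs:

For positive roots, count sign changes in f(x) = 4x^3 + 7x^2 + 7x + 4:
Signs of coefficients: +, +, +, +
Number of sign changes: 0
Possible positive real roots: 0

For negative roots, examine f(-x) = -4x^3 + 7x^2 - 7x + 4:
Signs of coefficients: -, +, -, +
Number of sign changes: 3
Possible negative real roots: 3, 1

Positive roots: 0; Negative roots: 3 or 1


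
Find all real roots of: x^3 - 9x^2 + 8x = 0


The constant term is 0, so x = 0 is a root. Factor out x:
  x(x^2 - 9x + 8) = 0
Solve the quadratic x^2 - 9x + 8 = 0: discriminant = (-9)^2 - 4(1)(8) = 81 - 32 = 49.
sqrt(49) = 7, so x = (9 ± 7)/2: x = 8 or x = 1.

x = 0, x = 1, x = 8


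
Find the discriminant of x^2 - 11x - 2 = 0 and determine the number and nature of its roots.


For ax^2 + bx + c = 0, discriminant D = b^2 - 4ac
Here a = 1, b = -11, c = -2
D = (-11)^2 - 4(1)(-2) = 121 + 8 = 129

D = 129 > 0 but not a perfect square
The equation has 2 distinct real irrational roots.

Discriminant = 129, 2 distinct real irrational roots


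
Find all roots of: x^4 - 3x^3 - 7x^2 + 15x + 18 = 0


Let p(x) = x^4 - 3x^3 - 7x^2 + 15x + 18. By the rational root theorem (leading coefficient 1), any rational root is an integer divisor of 18: try ±1, ±2, ... in turn.
Test x = 1: value = 24 ≠ 0.
Test x = -1: value = 0 ✓, so (x + 1) is a factor.
Synthetic division by (x + 1): bring down 1; 1(-1) - 3 = -4; (-4)(-1) - 7 = -3; (-3)(-1) + 15 = 18; 18(-1) + 18 = 0 → quotient x^3 - 4x^2 - 3x + 18, remainder 0.
Continue with the quotient x^3 - 4x^2 - 3x + 18 (candidates must divide 18; re-test x = -1 first in case it repeats).
Test x = -1: value = 16 ≠ 0.
Test x = 2: value = 4 ≠ 0.
Test x = -2: value = 0 ✓, so (x + 2) is a factor.
Synthetic division by (x + 2): bring down 1; 1(-2) - 4 = -6; (-6)(-2) - 3 = 9; 9(-2) + 18 = 0 → quotient x^2 - 6x + 9, remainder 0.
Solve the quadratic x^2 - 6x + 9 = 0: discriminant = (-6)^2 - 4(1)(9) = 36 - 36 = 0.
Discriminant = 0, so a double root: x = 6/2 = 3.
Collecting all roots found:

x = -2, x = -1, x = 3 (multiplicity 2)


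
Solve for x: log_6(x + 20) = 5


Convert to exponential form: x + 20 = 6^5 = 7776
x = 7776 - 20 = 7756
Check: log_6(7756 + 20) = log_6(7776) = log_6(7776) = 5 ✓

x = 7756


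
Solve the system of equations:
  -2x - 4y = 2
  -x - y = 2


Using Cramer's rule:
Determinant D = (-2)(-1) - (-1)(-4) = 2 - 4 = -2
Dx = (2)(-1) - (2)(-4) = -2 + 8 = 6
Dy = (-2)(2) - (-1)(2) = -4 + 2 = -2
x = Dx/D = 6/-2 = -3
y = Dy/D = -2/-2 = 1

x = -3, y = 1


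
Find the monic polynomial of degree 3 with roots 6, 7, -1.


A monic polynomial with roots 6, 7, -1 is:
p(x) = (x - 6)(x - 7)(x + 1)
After multiplying by (x - 6): x - 6
After multiplying by (x - 7): x^2 - 13x + 42
After multiplying by (x + 1): x^3 - 12x^2 + 29x + 42

x^3 - 12x^2 + 29x + 42


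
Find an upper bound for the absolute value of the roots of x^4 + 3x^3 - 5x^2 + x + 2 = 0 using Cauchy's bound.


Cauchy's bound: all roots r satisfy |r| <= 1 + max(|a_i/a_n|) for i = 0,...,n-1
where a_n is the leading coefficient.

Coefficients: [1, 3, -5, 1, 2]
Leading coefficient a_n = 1
Ratios |a_i/a_n|: 3, 5, 1, 2
Maximum ratio: 5
Cauchy's bound: |r| <= 1 + 5 = 6

Upper bound = 6


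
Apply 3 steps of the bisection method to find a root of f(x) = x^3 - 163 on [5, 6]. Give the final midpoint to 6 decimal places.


f(x) = x^3 - 163
f(5) = -38 < 0
f(6) = 53 > 0

Step 1: midpoint = (5.000000 + 6.000000)/2 = 5.500000
  f(5.500000) = 3.375000
  f(mid) > 0, so root is in [5.000000, 5.500000]

Step 2: midpoint = (5.000000 + 5.500000)/2 = 5.250000
  f(5.250000) = -18.296875
  f(mid) < 0, so root is in [5.250000, 5.500000]

Step 3: midpoint = (5.250000 + 5.500000)/2 = 5.375000
  f(5.375000) = -7.712891
  f(mid) < 0, so root is in [5.375000, 5.500000]

midpoint = 5.375000


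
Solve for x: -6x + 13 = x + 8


Starting with: -6x + 13 = x + 8
Move all x terms to left: (-6 - 1)x = 8 - 13
Simplify: -7x = -5
Divide both sides by -7: x = 5/7

x = 5/7


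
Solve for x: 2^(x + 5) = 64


Express both sides with the same base.
64 = 2^6
Since the bases match, equate exponents: x + 5 = 6
So x = 6 - (5) = 1

x = 1


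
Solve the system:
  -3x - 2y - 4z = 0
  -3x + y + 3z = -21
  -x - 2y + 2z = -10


Using Cramer's rule. Expand each determinant along the first row.
D  = (-3)*[1*2 - 3*(-2)] - (-2)*[(-3)*2 - 3*(-1)] + (-4)*[(-3)*(-2) - 1*(-1)]
  = (-3)*(8) - (-2)*(-3) + (-4)*(7) = -58
Dx = 0*[1*2 - 3*(-2)] - (-2)*[(-21)*2 - 3*(-10)] + (-4)*[(-21)*(-2) - 1*(-10)]
  = 0*(8) - (-2)*(-12) + (-4)*(52) = -232
Dy = (-3)*[(-21)*2 - 3*(-10)] - 0*[(-3)*2 - 3*(-1)] + (-4)*[(-3)*(-10) - (-21)*(-1)]
  = (-3)*(-12) - 0*(-3) + (-4)*(9) = 0
Dz = (-3)*[1*(-10) - (-21)*(-2)] - (-2)*[(-3)*(-10) - (-21)*(-1)] + 0*[(-3)*(-2) - 1*(-1)]
  = (-3)*(-52) - (-2)*(9) + 0*(7) = 174
x = Dx/D = -232/-58 = 4, y = Dy/D = 0/-58 = 0, z = Dz/D = 174/-58 = -3
Check eq1: (-3)(4) + (-2)(0) + (-4)(-3) = 0 = 0 ✓
Check eq2: (-3)(4) + (1)(0) + (3)(-3) = -21 = -21 ✓
Check eq3: (-1)(4) + (-2)(0) + (2)(-3) = -10 = -10 ✓

x = 4, y = 0, z = -3


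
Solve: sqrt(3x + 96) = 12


Square both sides: 3x + 96 = 12^2 = 144
3x = 144 - 96 = 48
x = 16
Check: sqrt(3*16 + 96) = sqrt(144) = 12 ✓

x = 16


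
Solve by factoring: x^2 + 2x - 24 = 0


We need two numbers that multiply to -24 and add to 2.
Those numbers are 6 and -4 (since 6 * (-4) = -24 and 6 + (-4) = 2).
So x^2 + 2x - 24 = (x + 6)(x - 4) = 0
Setting each factor to zero: x = -6 or x = 4

x = -6, x = 4


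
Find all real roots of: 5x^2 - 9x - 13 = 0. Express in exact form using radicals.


Using the quadratic formula: x = (-b ± sqrt(b^2 - 4ac)) / (2a)
Here a = 5, b = -9, c = -13
Discriminant = b^2 - 4ac = (-9)^2 - 4(5)(-13) = 81 + 260 = 341
Since discriminant = 341 > 0, there are two real roots.
x = (9 ± sqrt(341)) / 10
Numerically: x ≈ 2.7466 or x ≈ -0.9466

x = (9 + sqrt(341)) / 10 or x = (9 - sqrt(341)) / 10


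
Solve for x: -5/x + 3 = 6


Subtract 3 from both sides: -5/x = 3
Multiply both sides by x: -5 = 3 * x
Divide by 3: x = -5/3

x = -5/3


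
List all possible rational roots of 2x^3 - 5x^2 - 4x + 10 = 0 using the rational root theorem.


Rational root theorem: possible roots are ±p/q where:
  p divides the constant term (10): p ∈ {1, 2, 5, 10}
  q divides the leading coefficient (2): q ∈ {1, 2}

All possible rational roots: -10, -5, -5/2, -2, -1, -1/2, 1/2, 1, 2, 5/2, 5, 10

-10, -5, -5/2, -2, -1, -1/2, 1/2, 1, 2, 5/2, 5, 10


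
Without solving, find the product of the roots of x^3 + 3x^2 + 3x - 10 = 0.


By Vieta's formulas for x^3 + bx^2 + cx + d = 0:
  r1 + r2 + r3 = -b/a = -3
  r1*r2 + r1*r3 + r2*r3 = c/a = 3
  r1*r2*r3 = -d/a = 10


Product = 10


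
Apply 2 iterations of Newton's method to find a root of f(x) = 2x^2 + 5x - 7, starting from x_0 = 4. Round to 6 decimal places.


Newton's method: x_(n+1) = x_n - f(x_n)/f'(x_n)
f(x) = 2x^2 + 5x - 7
f'(x) = 4x + 5

Iteration 1:
  f(4.000000) = 45.000000
  f'(4.000000) = 21.000000
  x_1 = 4.000000 - (45.000000)/(21.000000) = 1.857143

Iteration 2:
  f(1.857143) = 9.183673
  f'(1.857143) = 12.428571
  x_2 = 1.857143 - (9.183673)/(12.428571) = 1.118227

x_2 = 1.118227


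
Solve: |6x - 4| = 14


An absolute value equation |expr| = 14 gives two cases:
Case 1: 6x - 4 = 14
  6x = 18, so x = 3
Case 2: 6x - 4 = -14
  6x = -10, so x = -5/3

x = -5/3, x = 3


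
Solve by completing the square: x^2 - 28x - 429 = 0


Start: x^2 - 28x - 429 = 0
Move constant: x^2 - 28x = 429
Half of -28 is -14, squared is 196
Add 196 to both sides: x^2 - 28x + 196 = 625
(x - 14)^2 = 625
x - 14 = ±25
x = 14 + 25 = 39 or x = 14 - 25 = -11

x = -11, x = 39


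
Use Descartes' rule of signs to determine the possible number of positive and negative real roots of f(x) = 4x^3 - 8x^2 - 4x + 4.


Descartes' rule of signs:

For positive roots, count sign changes in f(x) = 4x^3 - 8x^2 - 4x + 4:
Signs of coefficients: +, -, -, +
Number of sign changes: 2
Possible positive real roots: 2, 0

For negative roots, examine f(-x) = -4x^3 - 8x^2 + 4x + 4:
Signs of coefficients: -, -, +, +
Number of sign changes: 1
Possible negative real roots: 1

Positive roots: 2 or 0; Negative roots: 1


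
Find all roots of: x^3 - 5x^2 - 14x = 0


The constant term is 0, so x = 0 is a root. Factor out x:
  x^2 - 5x - 14 = 0
Solve the quadratic x^2 - 5x - 14 = 0: discriminant = (-5)^2 - 4(1)(-14) = 25 + 56 = 81.
sqrt(81) = 9, so x = (5 ± 9)/2: x = 7 or x = -2.
Collecting all roots found:

x = -2, x = 0, x = 7


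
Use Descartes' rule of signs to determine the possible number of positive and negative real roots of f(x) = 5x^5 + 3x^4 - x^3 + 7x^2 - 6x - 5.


Descartes' rule of signs:

For positive roots, count sign changes in f(x) = 5x^5 + 3x^4 - x^3 + 7x^2 - 6x - 5:
Signs of coefficients: +, +, -, +, -, -
Number of sign changes: 3
Possible positive real roots: 3, 1

For negative roots, examine f(-x) = -5x^5 + 3x^4 + x^3 + 7x^2 + 6x - 5:
Signs of coefficients: -, +, +, +, +, -
Number of sign changes: 2
Possible negative real roots: 2, 0

Positive roots: 3 or 1; Negative roots: 2 or 0


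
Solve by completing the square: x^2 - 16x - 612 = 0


Start: x^2 - 16x - 612 = 0
Move constant: x^2 - 16x = 612
Half of -16 is -8, squared is 64
Add 64 to both sides: x^2 - 16x + 64 = 676
(x - 8)^2 = 676
x - 8 = ±26
x = 8 + 26 = 34 or x = 8 - 26 = -18

x = -18, x = 34


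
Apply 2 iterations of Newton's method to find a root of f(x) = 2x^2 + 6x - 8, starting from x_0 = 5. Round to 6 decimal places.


Newton's method: x_(n+1) = x_n - f(x_n)/f'(x_n)
f(x) = 2x^2 + 6x - 8
f'(x) = 4x + 6

Iteration 1:
  f(5.000000) = 72.000000
  f'(5.000000) = 26.000000
  x_1 = 5.000000 - (72.000000)/(26.000000) = 2.230769

Iteration 2:
  f(2.230769) = 15.337278
  f'(2.230769) = 14.923077
  x_2 = 2.230769 - (15.337278)/(14.923077) = 1.203013

x_2 = 1.203013


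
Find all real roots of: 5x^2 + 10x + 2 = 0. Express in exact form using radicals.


Using the quadratic formula: x = (-b ± sqrt(b^2 - 4ac)) / (2a)
Here a = 5, b = 10, c = 2
Discriminant = b^2 - 4ac = 10^2 - 4(5)(2) = 100 - 40 = 60
Since discriminant = 60 > 0, there are two real roots.
x = (-10 ± 2*sqrt(15)) / 10
Simplifying: x = (-5 ± sqrt(15)) / 5
Numerically: x ≈ -0.2254 or x ≈ -1.7746

x = (-5 + sqrt(15)) / 5 or x = (-5 - sqrt(15)) / 5


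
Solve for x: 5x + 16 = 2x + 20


Starting with: 5x + 16 = 2x + 20
Move all x terms to left: (5 - 2)x = 20 - 16
Simplify: 3x = 4
Divide both sides by 3: x = 4/3

x = 4/3


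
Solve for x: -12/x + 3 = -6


Subtract 3 from both sides: -12/x = -9
Multiply both sides by x: -12 = -9 * x
Divide by -9: x = 4/3

x = 4/3


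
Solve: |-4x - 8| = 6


An absolute value equation |expr| = 6 gives two cases:
Case 1: -4x - 8 = 6
  -4x = 14, so x = -7/2
Case 2: -4x - 8 = -6
  -4x = 2, so x = -1/2

x = -7/2, x = -1/2


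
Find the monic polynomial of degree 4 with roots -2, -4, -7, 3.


A monic polynomial with roots -2, -4, -7, 3 is:
p(x) = (x + 2)(x + 4)(x + 7)(x - 3)
After multiplying by (x + 2): x + 2
After multiplying by (x + 4): x^2 + 6x + 8
After multiplying by (x + 7): x^3 + 13x^2 + 50x + 56
After multiplying by (x - 3): x^4 + 10x^3 + 11x^2 - 94x - 168

x^4 + 10x^3 + 11x^2 - 94x - 168


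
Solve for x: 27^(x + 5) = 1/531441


Express both sides with the same base.
1/531441 = 27^(-4)
Since the bases match, equate exponents: x + 5 = -4
So x = -4 - (5) = -9

x = -9


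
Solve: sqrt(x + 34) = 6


Square both sides: x + 34 = 6^2 = 36
x = 36 - 34 = 2
x = 2
Check: sqrt(1*2 + 34) = sqrt(36) = 6 ✓

x = 2


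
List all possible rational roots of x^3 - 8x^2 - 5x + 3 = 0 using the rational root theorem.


Rational root theorem: possible roots are ±p/q where:
  p divides the constant term (3): p ∈ {1, 3}
  q divides the leading coefficient (1): q ∈ {1}

All possible rational roots: -3, -1, 1, 3

-3, -1, 1, 3


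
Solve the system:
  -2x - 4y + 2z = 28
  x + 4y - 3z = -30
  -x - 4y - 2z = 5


Using Cramer's rule. Expand each determinant along the first row.
D  = (-2)*[4*(-2) - (-3)*(-4)] - (-4)*[1*(-2) - (-3)*(-1)] + 2*[1*(-4) - 4*(-1)]
  = (-2)*(-20) - (-4)*(-5) + 2*(0) = 20
Dx = 28*[4*(-2) - (-3)*(-4)] - (-4)*[(-30)*(-2) - (-3)*5] + 2*[(-30)*(-4) - 4*5]
  = 28*(-20) - (-4)*(75) + 2*(100) = -60
Dy = (-2)*[(-30)*(-2) - (-3)*5] - 28*[1*(-2) - (-3)*(-1)] + 2*[1*5 - (-30)*(-1)]
  = (-2)*(75) - 28*(-5) + 2*(-25) = -60
Dz = (-2)*[4*5 - (-30)*(-4)] - (-4)*[1*5 - (-30)*(-1)] + 28*[1*(-4) - 4*(-1)]
  = (-2)*(-100) - (-4)*(-25) + 28*(0) = 100
x = Dx/D = -60/20 = -3, y = Dy/D = -60/20 = -3, z = Dz/D = 100/20 = 5
Check eq1: (-2)(-3) + (-4)(-3) + (2)(5) = 28 = 28 ✓
Check eq2: (1)(-3) + (4)(-3) + (-3)(5) = -30 = -30 ✓
Check eq3: (-1)(-3) + (-4)(-3) + (-2)(5) = 5 = 5 ✓

x = -3, y = -3, z = 5


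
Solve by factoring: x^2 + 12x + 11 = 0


We need two numbers that multiply to 11 and add to 12.
Those numbers are 1 and 11 (since 1 * 11 = 11 and 1 + 11 = 12).
So x^2 + 12x + 11 = (x + 1)(x + 11) = 0
Setting each factor to zero: x = -1 or x = -11

x = -11, x = -1


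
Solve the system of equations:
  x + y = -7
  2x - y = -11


Using Cramer's rule:
Determinant D = (1)(-1) - (2)(1) = -1 - 2 = -3
Dx = (-7)(-1) - (-11)(1) = 7 + 11 = 18
Dy = (1)(-11) - (2)(-7) = -11 + 14 = 3
x = Dx/D = 18/-3 = -6
y = Dy/D = 3/-3 = -1

x = -6, y = -1


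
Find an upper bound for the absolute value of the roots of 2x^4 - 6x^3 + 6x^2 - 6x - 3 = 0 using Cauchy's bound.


Cauchy's bound: all roots r satisfy |r| <= 1 + max(|a_i/a_n|) for i = 0,...,n-1
where a_n is the leading coefficient.

Coefficients: [2, -6, 6, -6, -3]
Leading coefficient a_n = 2
Ratios |a_i/a_n|: 3, 3, 3, 3/2
Maximum ratio: 3
Cauchy's bound: |r| <= 1 + 3 = 4

Upper bound = 4


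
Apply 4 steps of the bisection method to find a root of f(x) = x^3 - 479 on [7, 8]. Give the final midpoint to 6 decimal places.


f(x) = x^3 - 479
f(7) = -136 < 0
f(8) = 33 > 0

Step 1: midpoint = (7.000000 + 8.000000)/2 = 7.500000
  f(7.500000) = -57.125000
  f(mid) < 0, so root is in [7.500000, 8.000000]

Step 2: midpoint = (7.500000 + 8.000000)/2 = 7.750000
  f(7.750000) = -13.515625
  f(mid) < 0, so root is in [7.750000, 8.000000]

Step 3: midpoint = (7.750000 + 8.000000)/2 = 7.875000
  f(7.875000) = 9.373047
  f(mid) > 0, so root is in [7.750000, 7.875000]

Step 4: midpoint = (7.750000 + 7.875000)/2 = 7.812500
  f(7.812500) = -2.162842
  f(mid) < 0, so root is in [7.812500, 7.875000]

midpoint = 7.812500


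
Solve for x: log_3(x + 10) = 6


Convert to exponential form: x + 10 = 3^6 = 729
x = 729 - 10 = 719
Check: log_3(719 + 10) = log_3(729) = log_3(729) = 6 ✓

x = 719


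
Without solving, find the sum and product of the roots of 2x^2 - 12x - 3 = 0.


By Vieta's formulas for ax^2 + bx + c = 0:
  Sum of roots = -b/a
  Product of roots = c/a

Here a = 2, b = -12, c = -3
Sum = -(-12)/2 = 6
Product = -3/2 = -3/2

Sum = 6, Product = -3/2


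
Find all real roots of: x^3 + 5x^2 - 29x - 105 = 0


Let p(x) = x^3 + 5x^2 - 29x - 105. By the rational root theorem (leading coefficient 1), any rational root is an integer divisor of 105: try ±1, ±2, ... in turn.
Test x = 1: value = -128 ≠ 0.
Test x = -1: value = -72 ≠ 0.
Test x = 3: value = -120 ≠ 0.
Test x = -3: value = 0 ✓, so (x + 3) is a factor.
Synthetic division by (x + 3): bring down 1; 1(-3) + 5 = 2; 2(-3) - 29 = -35; (-35)(-3) - 105 = 0 → quotient x^2 + 2x - 35, remainder 0.
Solve the quadratic x^2 + 2x - 35 = 0: discriminant = 2^2 - 4(1)(-35) = 4 + 140 = 144.
sqrt(144) = 12, so x = (-2 ± 12)/2: x = 5 or x = -7.

x = -7, x = -3, x = 5


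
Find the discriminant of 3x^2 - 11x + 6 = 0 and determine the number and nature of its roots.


For ax^2 + bx + c = 0, discriminant D = b^2 - 4ac
Here a = 3, b = -11, c = 6
D = (-11)^2 - 4(3)(6) = 121 - 72 = 49

D = 49 > 0 and is a perfect square (sqrt = 7)
The equation has 2 distinct real rational roots.

Discriminant = 49, 2 distinct real rational roots


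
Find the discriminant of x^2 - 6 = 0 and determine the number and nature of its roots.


For ax^2 + bx + c = 0, discriminant D = b^2 - 4ac
Here a = 1, b = 0, c = -6
D = (0)^2 - 4(1)(-6) = 0 + 24 = 24

D = 24 > 0 but not a perfect square
The equation has 2 distinct real irrational roots.

Discriminant = 24, 2 distinct real irrational roots


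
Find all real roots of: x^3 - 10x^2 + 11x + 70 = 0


Let p(x) = x^3 - 10x^2 + 11x + 70. By the rational root theorem (leading coefficient 1), any rational root is an integer divisor of 70: try ±1, ±2, ... in turn.
Test x = 1: value = 72 ≠ 0.
Test x = -1: value = 48 ≠ 0.
Test x = 2: value = 60 ≠ 0.
Test x = -2: value = 0 ✓, so (x + 2) is a factor.
Synthetic division by (x + 2): bring down 1; 1(-2) - 10 = -12; (-12)(-2) + 11 = 35; 35(-2) + 70 = 0 → quotient x^2 - 12x + 35, remainder 0.
Solve the quadratic x^2 - 12x + 35 = 0: discriminant = (-12)^2 - 4(1)(35) = 144 - 140 = 4.
sqrt(4) = 2, so x = (12 ± 2)/2: x = 7 or x = 5.

x = -2, x = 5, x = 7


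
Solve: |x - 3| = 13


An absolute value equation |expr| = 13 gives two cases:
Case 1: x - 3 = 13
  x = 16, so x = 16
Case 2: x - 3 = -13
  x = -10, so x = -10

x = -10, x = 16


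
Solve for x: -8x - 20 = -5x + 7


Starting with: -8x - 20 = -5x + 7
Move all x terms to left: (-8 + 5)x = 7 + 20
Simplify: -3x = 27
Divide both sides by -3: x = -9

x = -9


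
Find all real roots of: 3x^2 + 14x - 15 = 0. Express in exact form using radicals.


Using the quadratic formula: x = (-b ± sqrt(b^2 - 4ac)) / (2a)
Here a = 3, b = 14, c = -15
Discriminant = b^2 - 4ac = 14^2 - 4(3)(-15) = 196 + 180 = 376
Since discriminant = 376 > 0, there are two real roots.
x = (-14 ± 2*sqrt(94)) / 6
Simplifying: x = (-7 ± sqrt(94)) / 3
Numerically: x ≈ 0.8985 or x ≈ -5.5651

x = (-7 + sqrt(94)) / 3 or x = (-7 - sqrt(94)) / 3


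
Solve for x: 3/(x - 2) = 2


Multiply both sides by (x - 2): 3 = 2(x - 2)
Distribute: 3 = 2x - 4
2x = 3 + 4 = 7
x = 7/2

x = 7/2


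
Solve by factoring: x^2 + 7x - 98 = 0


We need two numbers that multiply to -98 and add to 7.
Those numbers are -7 and 14 (since (-7) * 14 = -98 and (-7) + 14 = 7).
So x^2 + 7x - 98 = (x - 7)(x + 14) = 0
Setting each factor to zero: x = 7 or x = -14

x = -14, x = 7


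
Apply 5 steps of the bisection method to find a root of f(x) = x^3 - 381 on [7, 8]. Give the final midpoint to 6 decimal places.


f(x) = x^3 - 381
f(7) = -38 < 0
f(8) = 131 > 0

Step 1: midpoint = (7.000000 + 8.000000)/2 = 7.500000
  f(7.500000) = 40.875000
  f(mid) > 0, so root is in [7.000000, 7.500000]

Step 2: midpoint = (7.000000 + 7.500000)/2 = 7.250000
  f(7.250000) = 0.078125
  f(mid) > 0, so root is in [7.000000, 7.250000]

Step 3: midpoint = (7.000000 + 7.250000)/2 = 7.125000
  f(7.125000) = -19.294922
  f(mid) < 0, so root is in [7.125000, 7.250000]

Step 4: midpoint = (7.125000 + 7.250000)/2 = 7.187500
  f(7.187500) = -9.692627
  f(mid) < 0, so root is in [7.187500, 7.250000]

Step 5: midpoint = (7.187500 + 7.250000)/2 = 7.218750
  f(7.218750) = -4.828400
  f(mid) < 0, so root is in [7.218750, 7.250000]

midpoint = 7.218750


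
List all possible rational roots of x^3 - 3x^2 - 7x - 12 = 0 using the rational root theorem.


Rational root theorem: possible roots are ±p/q where:
  p divides the constant term (-12): p ∈ {1, 2, 3, 4, 6, 12}
  q divides the leading coefficient (1): q ∈ {1}

All possible rational roots: -12, -6, -4, -3, -2, -1, 1, 2, 3, 4, 6, 12

-12, -6, -4, -3, -2, -1, 1, 2, 3, 4, 6, 12


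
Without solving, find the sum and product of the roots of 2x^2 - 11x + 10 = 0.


By Vieta's formulas for ax^2 + bx + c = 0:
  Sum of roots = -b/a
  Product of roots = c/a

Here a = 2, b = -11, c = 10
Sum = -(-11)/2 = 11/2
Product = 10/2 = 5

Sum = 11/2, Product = 5


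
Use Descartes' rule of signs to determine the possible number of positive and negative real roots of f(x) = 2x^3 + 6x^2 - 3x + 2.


Descartes' rule of signs:

For positive roots, count sign changes in f(x) = 2x^3 + 6x^2 - 3x + 2:
Signs of coefficients: +, +, -, +
Number of sign changes: 2
Possible positive real roots: 2, 0

For negative roots, examine f(-x) = -2x^3 + 6x^2 + 3x + 2:
Signs of coefficients: -, +, +, +
Number of sign changes: 1
Possible negative real roots: 1

Positive roots: 2 or 0; Negative roots: 1


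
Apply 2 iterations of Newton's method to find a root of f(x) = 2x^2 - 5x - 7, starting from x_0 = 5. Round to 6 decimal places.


Newton's method: x_(n+1) = x_n - f(x_n)/f'(x_n)
f(x) = 2x^2 - 5x - 7
f'(x) = 4x - 5

Iteration 1:
  f(5.000000) = 18.000000
  f'(5.000000) = 15.000000
  x_1 = 5.000000 - (18.000000)/(15.000000) = 3.800000

Iteration 2:
  f(3.800000) = 2.880000
  f'(3.800000) = 10.200000
  x_2 = 3.800000 - (2.880000)/(10.200000) = 3.517647

x_2 = 3.517647


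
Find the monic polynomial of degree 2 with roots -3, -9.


A monic polynomial with roots -3, -9 is:
p(x) = (x + 3)(x + 9)
After multiplying by (x + 3): x + 3
After multiplying by (x + 9): x^2 + 12x + 27

x^2 + 12x + 27


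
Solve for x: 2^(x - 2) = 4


Express both sides with the same base.
4 = 2^2
Since the bases match, equate exponents: x - 2 = 2
So x = 2 - (-2) = 4

x = 4


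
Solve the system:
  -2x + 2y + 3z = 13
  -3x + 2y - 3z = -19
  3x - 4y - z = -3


Using Cramer's rule. Expand each determinant along the first row.
D  = (-2)*[2*(-1) - (-3)*(-4)] - 2*[(-3)*(-1) - (-3)*3] + 3*[(-3)*(-4) - 2*3]
  = (-2)*(-14) - 2*(12) + 3*(6) = 22
Dx = 13*[2*(-1) - (-3)*(-4)] - 2*[(-19)*(-1) - (-3)*(-3)] + 3*[(-19)*(-4) - 2*(-3)]
  = 13*(-14) - 2*(10) + 3*(82) = 44
Dy = (-2)*[(-19)*(-1) - (-3)*(-3)] - 13*[(-3)*(-1) - (-3)*3] + 3*[(-3)*(-3) - (-19)*3]
  = (-2)*(10) - 13*(12) + 3*(66) = 22
Dz = (-2)*[2*(-3) - (-19)*(-4)] - 2*[(-3)*(-3) - (-19)*3] + 13*[(-3)*(-4) - 2*3]
  = (-2)*(-82) - 2*(66) + 13*(6) = 110
x = Dx/D = 44/22 = 2, y = Dy/D = 22/22 = 1, z = Dz/D = 110/22 = 5
Check eq1: (-2)(2) + (2)(1) + (3)(5) = 13 = 13 ✓
Check eq2: (-3)(2) + (2)(1) + (-3)(5) = -19 = -19 ✓
Check eq3: (3)(2) + (-4)(1) + (-1)(5) = -3 = -3 ✓

x = 2, y = 1, z = 5


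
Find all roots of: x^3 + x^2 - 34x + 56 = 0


Let p(x) = x^3 + x^2 - 34x + 56. By the rational root theorem (leading coefficient 1), any rational root is an integer divisor of 56: try ±1, ±2, ... in turn.
Test x = 1: value = 24 ≠ 0.
Test x = -1: value = 90 ≠ 0.
Test x = 2: value = 0 ✓, so (x - 2) is a factor.
Synthetic division by (x - 2): bring down 1; 1(2) + 1 = 3; 3(2) - 34 = -28; (-28)(2) + 56 = 0 → quotient x^2 + 3x - 28, remainder 0.
Solve the quadratic x^2 + 3x - 28 = 0: discriminant = 3^2 - 4(1)(-28) = 9 + 112 = 121.
sqrt(121) = 11, so x = (-3 ± 11)/2: x = 4 or x = -7.
Collecting all roots found:

x = -7, x = 2, x = 4


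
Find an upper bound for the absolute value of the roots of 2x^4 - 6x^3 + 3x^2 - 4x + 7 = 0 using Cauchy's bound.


Cauchy's bound: all roots r satisfy |r| <= 1 + max(|a_i/a_n|) for i = 0,...,n-1
where a_n is the leading coefficient.

Coefficients: [2, -6, 3, -4, 7]
Leading coefficient a_n = 2
Ratios |a_i/a_n|: 3, 3/2, 2, 7/2
Maximum ratio: 7/2
Cauchy's bound: |r| <= 1 + 7/2 = 9/2

Upper bound = 9/2
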